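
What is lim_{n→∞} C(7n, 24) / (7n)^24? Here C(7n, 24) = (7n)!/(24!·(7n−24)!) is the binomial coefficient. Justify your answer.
lim = 1/24! = 1/620448401733239439360000

With N = 7n → ∞: C(N, 24) / N^24 = [N(N−1)…(N−23)] / (24! · N^24) = (1/24!) · 1 · (1 − 1/(7n)) · … · (1 − 23/(7n)). Each factor → 1 as N → ∞, so the limit is 1/24! = 1/620448401733239439360000.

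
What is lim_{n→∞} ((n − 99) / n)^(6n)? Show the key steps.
lim = e^(−594)

Rewrite as (1 − 99/n)^(6n). By the standard limit (1 + x/n)^n → e^x, we have (1 − 99/n)^n → e^(−99), and raising to the 6th power gives e^(−594).
More precisely, ln[(1 − 99/n)^(6n)] = 6n · ln(1 − 99/n) = 6n · (-99/n + O(1/n^2)) = -594 + O(1/n) → -594.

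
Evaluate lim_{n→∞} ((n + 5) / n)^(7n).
lim = e^35

Rewrite as (1 + 5/n)^(7n). By the standard limit (1 + x/n)^n → e^x, we have (1 + 5/n)^n → e^5, and raising to the 7th power gives e^35.
More precisely, ln[(1 + 5/n)^(7n)] = 7n · ln(1 + 5/n) = 7n · (5/n + O(1/n^2)) = 35 + O(1/n) → 35.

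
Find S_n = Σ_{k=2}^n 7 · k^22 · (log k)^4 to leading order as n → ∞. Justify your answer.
S_n ~ 7 · n^23 · (log n)^4 / 23

By integral comparison, S_n = ∫_1^n 7 · x^22 · (log x)^4 dx + O(n^22 · (log n)^4). For the integral, the leading term of ∫_1^n x^22 (log x)^4 dx is n^23/23 · (log n)^4 (by repeated integration by parts; each step lowers the log-exponent and produces a relatively O(1/log n) correction). Hence S_n ~ 7 · n^23 · (log n)^4 / 23.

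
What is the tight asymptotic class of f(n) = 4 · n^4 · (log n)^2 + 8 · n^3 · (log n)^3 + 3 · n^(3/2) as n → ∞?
f(n) ∈ Θ(n^4 · (log n)^2)

Compare the terms by growth order. For large n, n^a · (log n)^b dominates n^a' · (log n)^b' iff a > a', or (a = a' and b > b'). Ranking the 3 terms shows the dominant one is 4 · n^4 · (log n)^2. Hence f(n) ∈ Θ(n^4 · (log n)^2).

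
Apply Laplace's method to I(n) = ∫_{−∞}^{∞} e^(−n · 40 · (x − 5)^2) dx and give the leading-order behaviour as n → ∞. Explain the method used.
I(n) = sqrt(π/(40n))

Here φ(x) = 40 · (x − 5)^2 has its unique minimum at x* = 5 with φ(x*) = 0 and φ''(x*) = 80. Laplace's method gives
  I(n) ~ e^(−n φ(x*)) · sqrt(2π / (n · φ''(x*))) = sqrt(2π / (80n)) = sqrt(π/(40n)).
This is exact: substituting u = (x − 5)·sqrt(40n) gives I(n) = (1/sqrt(40n)) ∫_{−∞}^{∞} e^(−u^2) du = sqrt(π/(40n)).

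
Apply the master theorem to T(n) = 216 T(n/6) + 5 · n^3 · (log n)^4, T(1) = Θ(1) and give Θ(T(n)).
T(n) = Θ(n^3 · (log n)^5)

Here log_6 216 = 3 and f(n) = 5 · n^3 · (log n)^4 = Θ(n^(log_6 216) · (log n)^4). This is the extended Case 2 of the master theorem (f matches the critical exponent up to log factors), giving T(n) = Θ(n^(log_6 216) · (log n)^(4+1)) = Θ(n^3 · (log n)^5).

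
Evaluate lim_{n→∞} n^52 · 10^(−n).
lim = 0

Exponentials with base > 1 dominate every fixed polynomial: for any fixed c, n^c / 10^n → 0 as n → ∞ (e.g. by the ratio test, or by writing 10^n = e^(n ln 10) and noting e^(n ln 10) / n^c → ∞). Hence n^52 · 10^(−n) = n^52 / 10^n → 0.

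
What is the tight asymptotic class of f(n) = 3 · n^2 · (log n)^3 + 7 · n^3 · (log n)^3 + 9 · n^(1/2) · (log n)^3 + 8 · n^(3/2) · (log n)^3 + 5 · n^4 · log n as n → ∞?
f(n) ∈ Θ(n^4 · log n)

Compare the terms by growth order. For large n, n^a · (log n)^b dominates n^a' · (log n)^b' iff a > a', or (a = a' and b > b'). Ranking the 5 terms shows the dominant one is 5 · n^4 · log n. Hence f(n) ∈ Θ(n^4 · log n).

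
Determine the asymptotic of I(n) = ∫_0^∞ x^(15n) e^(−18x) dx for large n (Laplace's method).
I(n) ~ (sqrt(2π·15n) / 18) · (15n/(18e))^(15n)

Write the integrand as exp(15n ln x − 18x) and set f(x) = 15n ln x − 18x. Then f'(x) = 15n/x − 18 = 0 at x* = 15n/18, and f''(x*) = −15n/x*^2 = −18^2/(15n). Laplace's method (interior maximum) gives
  I(n) ~ e^(f(x*)) · sqrt(2π / |f''(x*)|)
        = exp(15n ln(15n/18) − 15n) · sqrt(2π · 15n / 18^2)
        = (15n/18)^(15n) e^(−15n) · sqrt(2π·15n) / 18
        = (sqrt(2π·15n) / 18) · (15n/(18e))^(15n).
This matches Γ(15n+1)/18^(15n+1) with Stirling applied to Γ.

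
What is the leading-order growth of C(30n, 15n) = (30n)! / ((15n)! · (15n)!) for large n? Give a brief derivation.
C(30n, 15n) ~ (4)^(15n) · sqrt(1/(π·15n))

Write N = 15n. Apply Stirling to each factorial:
  (2N)! ~ sqrt(2π·2N) · (2N/e)^(2N),
  N! ~ sqrt(2π N) · (N/e)^N,
  (1N)! ~ sqrt(2π·1N) · (1N/e)^(1N).
The exponential factors combine to (2N)^(2N) / (N^N · (1N)^(1N)) = 2^(2N)/1^(1N) = (2^2/1^1)^N = (4)^N.
The square-root prefactors combine to sqrt(2π·2N) / (sqrt(2π N)·sqrt(2π·1N)) = sqrt(2 / (2π·1·N)) = sqrt(1/(π·15n)).
Substituting N = 15n: C(30n, 15n) ~ (4)^(15n) · sqrt(1/(π·15n)).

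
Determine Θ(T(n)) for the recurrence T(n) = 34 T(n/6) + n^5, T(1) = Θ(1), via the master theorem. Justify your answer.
T(n) = Θ(n^5)

log_6 34 ≈ 1.968. f(n) = n^5 dominates n^(log_6 34) since 5 > 1.968, and the regularity condition a·f(n/b) = 34·(n/6)^5 = (34/7776)·n^5 ≤ c·f(n) holds with c = 34/7776 ≈ 0.00437 < 1. So this is Case 3: T(n) = Θ(f(n)) = Θ(n^5).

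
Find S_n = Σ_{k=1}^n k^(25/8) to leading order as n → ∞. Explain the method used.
S_n ~ (8/33) · n^(33/8)

Integral comparison: Σ_{k=1}^n k^(25/8) = ∫_0^n x^(25/8) dx + O(n^(25/8)). The integral is n^(1 + 25/8) / (1 + 25/8) = n^((25+8)/8) / ((25+8)/8) = (8/33) · n^(33/8).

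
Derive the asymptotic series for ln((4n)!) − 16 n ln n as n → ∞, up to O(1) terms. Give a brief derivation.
ln((4n)!) − 16 n ln n = −12 n ln n + 4(ln 4 − 1) n + (1/2) ln(2π·4n) + O(1/n)

Stirling: ln((4n)!) = 4n ln(4n) − 4n + (1/2) ln(2π·4n) + O(1/n).
Expand 4n ln(4n) = 4n (ln n + ln 4) = 4n ln n + 4n ln 4.
Subtract 16n ln n: leading term is (4 − 16) n ln n = −12 n ln n. The next term is 4n ln 4 − 4n = 4(ln 4 − 1) n. Then the (1/2) ln(2π·4n) correction.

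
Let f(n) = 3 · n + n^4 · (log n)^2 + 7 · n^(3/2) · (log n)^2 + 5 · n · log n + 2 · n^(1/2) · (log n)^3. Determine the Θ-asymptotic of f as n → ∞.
f(n) ∈ Θ(n^4 · (log n)^2)

Compare the terms by growth order. For large n, n^a · (log n)^b dominates n^a' · (log n)^b' iff a > a', or (a = a' and b > b'). Ranking the 5 terms shows the dominant one is n^4 · (log n)^2. Hence f(n) ∈ Θ(n^4 · (log n)^2).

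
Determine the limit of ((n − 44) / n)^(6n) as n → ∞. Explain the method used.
lim = e^(−264)

Rewrite as (1 − 44/n)^(6n). By the standard limit (1 + x/n)^n → e^x, we have (1 − 44/n)^n → e^(−44), and raising to the 6th power gives e^(−264).
More precisely, ln[(1 − 44/n)^(6n)] = 6n · ln(1 − 44/n) = 6n · (-44/n + O(1/n^2)) = -264 + O(1/n) → -264.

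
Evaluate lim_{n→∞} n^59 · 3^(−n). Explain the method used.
lim = 0

Exponentials with base > 1 dominate every fixed polynomial: for any fixed c, n^c / 3^n → 0 as n → ∞ (e.g. by the ratio test, or by writing 3^n = e^(n ln 3) and noting e^(n ln 3) / n^c → ∞). Hence n^59 · 3^(−n) = n^59 / 3^n → 0.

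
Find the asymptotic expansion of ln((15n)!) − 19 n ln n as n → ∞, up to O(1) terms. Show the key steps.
ln((15n)!) − 19 n ln n = −4 n ln n + 15(ln 15 − 1) n + (1/2) ln(2π·15n) + O(1/n)

Stirling: ln((15n)!) = 15n ln(15n) − 15n + (1/2) ln(2π·15n) + O(1/n).
Expand 15n ln(15n) = 15n (ln n + ln 15) = 15n ln n + 15n ln 15.
Subtract 19n ln n: leading term is (15 − 19) n ln n = −4 n ln n. The next term is 15n ln 15 − 15n = 15(ln 15 − 1) n. Then the (1/2) ln(2π·15n) correction.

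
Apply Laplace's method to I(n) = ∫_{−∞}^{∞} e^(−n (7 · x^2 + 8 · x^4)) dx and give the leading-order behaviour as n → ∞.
I(n) ~ sqrt(π/(7n))

φ(x) = 7 · x^2 + 8 · x^4 has its unique global minimum at x* = 0 (since φ'(x) = 14x + 32x^3 = 0 only at x = 0 for real x with both coefficients positive, and φ → ∞ as |x| → ∞). At x* = 0, φ(0) = 0 and φ''(0) = 14. Laplace's method then gives
  I(n) ~ sqrt(2π / (n · φ''(0))) · e^(−n φ(0)) = sqrt(2π / (14n)) = sqrt(π/(7n)).
The 8 · x^4 term contributes only at subleading order (an O(1/n) relative correction).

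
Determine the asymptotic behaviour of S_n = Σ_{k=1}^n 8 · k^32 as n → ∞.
S_n ~ 8 · n^33 / 33

By integral comparison (Euler-Maclaurin), Σ_{k=1}^n 8 · k^32 = 8 · ∫_0^n x^32 dx + O(n^32) = 8 · n^33/33 + O(n^32). (Equivalently, Faulhaber's formula gives the same leading term.)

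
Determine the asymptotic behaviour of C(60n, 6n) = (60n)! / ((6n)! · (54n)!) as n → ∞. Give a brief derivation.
C(60n, 6n) ~ (10000000000/387420489)^(6n) · sqrt(5/(9π·6n))

Write N = 6n. Apply Stirling to each factorial:
  (10N)! ~ sqrt(2π·10N) · (10N/e)^(10N),
  N! ~ sqrt(2π N) · (N/e)^N,
  (9N)! ~ sqrt(2π·9N) · (9N/e)^(9N).
The exponential factors combine to (10N)^(10N) / (N^N · (9N)^(9N)) = 10^(10N)/9^(9N) = (10^10/9^9)^N = (10000000000/387420489)^N.
The square-root prefactors combine to sqrt(2π·10N) / (sqrt(2π N)·sqrt(2π·9N)) = sqrt(10 / (2π·9·N)) = sqrt(5/(9π·6n)).
Substituting N = 6n: C(60n, 6n) ~ (10000000000/387420489)^(6n) · sqrt(5/(9π·6n)).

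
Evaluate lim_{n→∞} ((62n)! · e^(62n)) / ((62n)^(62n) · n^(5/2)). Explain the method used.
lim = 0

Stirling: (62n)! ~ sqrt(2π·62n) · (62n/e)^(62n). Hence
  (62n)! · e^(62n) / (62n)^(62n) ~ sqrt(2π·62n).
Dividing by n^(5/2): sqrt(2π·62n) / n^(5/2) = sqrt(2π·62) · n^((1−5)/2), so the expression behaves like sqrt(2π·62) · n^((1−5)/2) → 0.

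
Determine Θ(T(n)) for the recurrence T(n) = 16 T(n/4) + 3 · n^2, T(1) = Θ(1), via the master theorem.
T(n) = Θ(n^2 log n)

log_4 16 = 2, and f(n) = 3 · n^2 = Θ(n^(log_4 16)). This is Case 2 of the master theorem: T(n) = Θ(f(n) · log n) = Θ(n^2 log n).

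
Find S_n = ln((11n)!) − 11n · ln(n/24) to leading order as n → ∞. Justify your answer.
S_n ~ 11n · (ln 264 − 1) + O(ln n)

Stirling: ln((11n)!) = 11n ln(11n) − 11n + O(ln n).
  S_n = 11n ln(11n) − 11n − 11n ln(n/24) + O(ln n)
      = 11n ln(11n) − 11n ln n + 11n ln 24 − 11n + O(ln n)
      = 11n ln 11 + 11n ln 24 − 11n + O(ln n)
      = 11n (ln 264 − 1) + O(ln n).
Numerically ln(264) − 1 ≈ 4.5759.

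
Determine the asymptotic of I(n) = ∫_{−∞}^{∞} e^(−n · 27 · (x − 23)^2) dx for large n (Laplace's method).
I(n) = sqrt(π/(27n))

Here φ(x) = 27 · (x − 23)^2 has its unique minimum at x* = 23 with φ(x*) = 0 and φ''(x*) = 54. Laplace's method gives
  I(n) ~ e^(−n φ(x*)) · sqrt(2π / (n · φ''(x*))) = sqrt(2π / (54n)) = sqrt(π/(27n)).
This is exact: substituting u = (x − 23)·sqrt(27n) gives I(n) = (1/sqrt(27n)) ∫_{−∞}^{∞} e^(−u^2) du = sqrt(π/(27n)).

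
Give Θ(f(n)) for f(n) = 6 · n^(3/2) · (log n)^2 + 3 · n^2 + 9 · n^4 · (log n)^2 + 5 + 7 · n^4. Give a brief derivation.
f(n) ∈ Θ(n^4 · (log n)^2)

Compare the terms by growth order. For large n, n^a · (log n)^b dominates n^a' · (log n)^b' iff a > a', or (a = a' and b > b'). Ranking the 5 terms shows the dominant one is 9 · n^4 · (log n)^2. Hence f(n) ∈ Θ(n^4 · (log n)^2).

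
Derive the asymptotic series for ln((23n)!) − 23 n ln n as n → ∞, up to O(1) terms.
ln((23n)!) − 23 n ln n = 23(ln 23 − 1) n + (1/2) ln(2π·23n) + O(1/n)

Stirling: ln((23n)!) = 23n ln(23n) − 23n + (1/2) ln(2π·23n) + O(1/n).
Since 23n ln(23n) = 23n ln n + 23n ln 23, subtracting 23n ln n cancels the n ln n term exactly. What remains is 23(ln 23 − 1) n + (1/2) ln(2π·23n) + O(1/n).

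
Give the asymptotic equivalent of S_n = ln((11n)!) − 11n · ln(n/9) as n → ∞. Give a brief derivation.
S_n ~ 11n · (ln 99 − 1) + O(ln n)

Stirling: ln((11n)!) = 11n ln(11n) − 11n + O(ln n).
  S_n = 11n ln(11n) − 11n − 11n ln(n/9) + O(ln n)
      = 11n ln(11n) − 11n ln n + 11n ln 9 − 11n + O(ln n)
      = 11n ln 11 + 11n ln 9 − 11n + O(ln n)
      = 11n (ln 99 − 1) + O(ln n).
Numerically ln(99) − 1 ≈ 3.5951.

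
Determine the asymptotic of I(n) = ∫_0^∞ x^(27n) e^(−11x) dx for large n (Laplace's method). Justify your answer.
I(n) ~ (sqrt(2π·27n) / 11) · (27n/(11e))^(27n)

Write the integrand as exp(27n ln x − 11x) and set f(x) = 27n ln x − 11x. Then f'(x) = 27n/x − 11 = 0 at x* = 27n/11, and f''(x*) = −27n/x*^2 = −11^2/(27n). Laplace's method (interior maximum) gives
  I(n) ~ e^(f(x*)) · sqrt(2π / |f''(x*)|)
        = exp(27n ln(27n/11) − 27n) · sqrt(2π · 27n / 11^2)
        = (27n/11)^(27n) e^(−27n) · sqrt(2π·27n) / 11
        = (sqrt(2π·27n) / 11) · (27n/(11e))^(27n).
This matches Γ(27n+1)/11^(27n+1) with Stirling applied to Γ.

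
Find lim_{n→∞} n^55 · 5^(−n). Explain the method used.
lim = 0

Exponentials with base > 1 dominate every fixed polynomial: for any fixed c, n^c / 5^n → 0 as n → ∞ (e.g. by the ratio test, or by writing 5^n = e^(n ln 5) and noting e^(n ln 5) / n^c → ∞). Hence n^55 · 5^(−n) = n^55 / 5^n → 0.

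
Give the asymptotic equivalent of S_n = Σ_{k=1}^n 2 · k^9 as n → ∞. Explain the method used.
S_n ~ n^10 / 5

By integral comparison (Euler-Maclaurin), Σ_{k=1}^n 2 · k^9 = 2 · ∫_0^n x^9 dx + O(n^9) = 2 · n^10/10 = n^10 / 5 + O(n^9). (Equivalently, Faulhaber's formula gives the same leading term.)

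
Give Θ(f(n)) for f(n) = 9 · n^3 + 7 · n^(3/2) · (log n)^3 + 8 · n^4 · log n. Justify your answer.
f(n) ∈ Θ(n^4 · log n)

Compare the terms by growth order. For large n, n^a · (log n)^b dominates n^a' · (log n)^b' iff a > a', or (a = a' and b > b'). Ranking the 3 terms shows the dominant one is 8 · n^4 · log n. Hence f(n) ∈ Θ(n^4 · log n).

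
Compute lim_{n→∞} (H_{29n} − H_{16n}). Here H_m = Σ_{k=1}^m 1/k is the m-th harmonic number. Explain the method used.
lim = ln(29/16)

Euler-Maclaurin gives H_m = ln m + γ + 1/(2m) + O(1/m^2). The γ and O(1/m) terms cancel in the difference:
  H_{29n} − H_{16n} = ln(29n) − ln(16n) + O(1/n) = ln(29/16) + O(1/n).
Hence the limit is ln(29/16).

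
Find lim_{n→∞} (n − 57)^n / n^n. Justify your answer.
lim = e^(−57)

Rewrite as (1 − 57/n)^(n). By the standard limit (1 + x/n)^n → e^x, we have (1 − 57/n)^n → e^(−57), and raising to the 1st power gives e^(−57).
More precisely, ln[(1 − 57/n)^(n)] = n · ln(1 − 57/n) = n · (-57/n + O(1/n^2)) = -57 + O(1/n) → -57.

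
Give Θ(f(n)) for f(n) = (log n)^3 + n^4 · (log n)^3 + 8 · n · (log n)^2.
f(n) ∈ Θ(n^4 · (log n)^3)

Compare the terms by growth order. For large n, n^a · (log n)^b dominates n^a' · (log n)^b' iff a > a', or (a = a' and b > b'). Ranking the 3 terms shows the dominant one is n^4 · (log n)^3. Hence f(n) ∈ Θ(n^4 · (log n)^3).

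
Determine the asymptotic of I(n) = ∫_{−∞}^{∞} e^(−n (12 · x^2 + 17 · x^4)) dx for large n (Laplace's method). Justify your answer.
I(n) ~ sqrt(π/(12n))

φ(x) = 12 · x^2 + 17 · x^4 has its unique global minimum at x* = 0 (since φ'(x) = 24x + 68x^3 = 0 only at x = 0 for real x with both coefficients positive, and φ → ∞ as |x| → ∞). At x* = 0, φ(0) = 0 and φ''(0) = 24. Laplace's method then gives
  I(n) ~ sqrt(2π / (n · φ''(0))) · e^(−n φ(0)) = sqrt(2π / (24n)) = sqrt(π/(12n)).
The 17 · x^4 term contributes only at subleading order (an O(1/n) relative correction).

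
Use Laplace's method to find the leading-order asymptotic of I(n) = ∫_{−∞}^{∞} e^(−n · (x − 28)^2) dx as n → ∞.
I(n) = sqrt(π/n)

Here φ(x) = (x − 28)^2 has its unique minimum at x* = 28 with φ(x*) = 0 and φ''(x*) = 2. Laplace's method gives
  I(n) ~ e^(−n φ(x*)) · sqrt(2π / (n · φ''(x*))) = sqrt(2π / (2n)) = sqrt(π/n).
This is exact: substituting u = (x − 28)·sqrt(n) gives I(n) = (1/sqrt(n)) ∫_{−∞}^{∞} e^(−u^2) du = sqrt(π/n).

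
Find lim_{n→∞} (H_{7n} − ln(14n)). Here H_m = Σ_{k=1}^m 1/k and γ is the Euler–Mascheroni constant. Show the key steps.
lim = −ln 2 + γ

By Euler-Maclaurin, H_m = ln m + γ + O(1/m). So
  H_{7n} − ln(14n) = ln(7n) + γ − ln(14n) + O(1/n)
                       = ln(7/14) + γ + O(1/n).
Hence the limit is ln(7/14) + γ (= −ln 2).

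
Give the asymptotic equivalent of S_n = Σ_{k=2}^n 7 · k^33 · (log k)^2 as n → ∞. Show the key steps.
S_n ~ 7 · n^34 · (log n)^2 / 34

By integral comparison, S_n = ∫_1^n 7 · x^33 · (log x)^2 dx + O(n^33 · (log n)^2). For the integral, the leading term of ∫_1^n x^33 (log x)^2 dx is n^34/34 · (log n)^2 (by repeated integration by parts; each step lowers the log-exponent and produces a relatively O(1/log n) correction). Hence S_n ~ 7 · n^34 · (log n)^2 / 34.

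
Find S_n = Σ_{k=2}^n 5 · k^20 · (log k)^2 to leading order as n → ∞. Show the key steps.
S_n ~ 5 · n^21 · (log n)^2 / 21

By integral comparison, S_n = ∫_1^n 5 · x^20 · (log x)^2 dx + O(n^20 · (log n)^2). For the integral, the leading term of ∫_1^n x^20 (log x)^2 dx is n^21/21 · (log n)^2 (by repeated integration by parts; each step lowers the log-exponent and produces a relatively O(1/log n) correction). Hence S_n ~ 5 · n^21 · (log n)^2 / 21.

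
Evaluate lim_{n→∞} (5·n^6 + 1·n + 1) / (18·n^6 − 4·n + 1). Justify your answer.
lim = 5/18

For large n the leading n^6 terms dominate both numerator and denominator. Dividing top and bottom by n^6, every other term tends to 0, leaving 5/18.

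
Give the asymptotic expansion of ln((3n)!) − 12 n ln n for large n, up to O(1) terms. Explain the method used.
ln((3n)!) − 12 n ln n = −9 n ln n + 3(ln 3 − 1) n + (1/2) ln(2π·3n) + O(1/n)

Stirling: ln((3n)!) = 3n ln(3n) − 3n + (1/2) ln(2π·3n) + O(1/n).
Expand 3n ln(3n) = 3n (ln n + ln 3) = 3n ln n + 3n ln 3.
Subtract 12n ln n: leading term is (3 − 12) n ln n = −9 n ln n. The next term is 3n ln 3 − 3n = 3(ln 3 − 1) n. Then the (1/2) ln(2π·3n) correction.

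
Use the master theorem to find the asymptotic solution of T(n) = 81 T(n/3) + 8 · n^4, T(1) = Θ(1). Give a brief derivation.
T(n) = Θ(n^4 log n)

log_3 81 = 4, and f(n) = 8 · n^4 = Θ(n^(log_3 81)). This is Case 2 of the master theorem: T(n) = Θ(f(n) · log n) = Θ(n^4 log n).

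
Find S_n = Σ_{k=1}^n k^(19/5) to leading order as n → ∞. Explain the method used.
S_n ~ (5/24) · n^(24/5)

Integral comparison: Σ_{k=1}^n k^(19/5) = ∫_0^n x^(19/5) dx + O(n^(19/5)). The integral is n^(1 + 19/5) / (1 + 19/5) = n^((19+5)/5) / ((19+5)/5) = (5/24) · n^(24/5).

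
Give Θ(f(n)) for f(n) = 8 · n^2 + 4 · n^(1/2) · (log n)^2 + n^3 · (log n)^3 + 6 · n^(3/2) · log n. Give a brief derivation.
f(n) ∈ Θ(n^3 · (log n)^3)

Compare the terms by growth order. For large n, n^a · (log n)^b dominates n^a' · (log n)^b' iff a > a', or (a = a' and b > b'). Ranking the 4 terms shows the dominant one is n^3 · (log n)^3. Hence f(n) ∈ Θ(n^3 · (log n)^3).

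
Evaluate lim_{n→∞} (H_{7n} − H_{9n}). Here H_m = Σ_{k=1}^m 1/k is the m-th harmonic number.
lim = ln(7/9)

Euler-Maclaurin gives H_m = ln m + γ + 1/(2m) + O(1/m^2). The γ and O(1/m) terms cancel in the difference:
  H_{7n} − H_{9n} = ln(7n) − ln(9n) + O(1/n) = ln(7/9) + O(1/n).
Hence the limit is ln(7/9).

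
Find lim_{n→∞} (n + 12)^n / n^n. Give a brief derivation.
lim = e^12

Rewrite as (1 + 12/n)^(n). By the standard limit (1 + x/n)^n → e^x, we have (1 + 12/n)^n → e^12, and raising to the 1st power gives e^12.
More precisely, ln[(1 + 12/n)^(n)] = n · ln(1 + 12/n) = n · (12/n + O(1/n^2)) = 12 + O(1/n) → 12.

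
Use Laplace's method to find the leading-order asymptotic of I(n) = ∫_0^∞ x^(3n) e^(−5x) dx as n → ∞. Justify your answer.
I(n) ~ (sqrt(2π·3n) / 5) · (3n/(5e))^(3n)

Write the integrand as exp(3n ln x − 5x) and set f(x) = 3n ln x − 5x. Then f'(x) = 3n/x − 5 = 0 at x* = 3n/5, and f''(x*) = −3n/x*^2 = −5^2/(3n). Laplace's method (interior maximum) gives
  I(n) ~ e^(f(x*)) · sqrt(2π / |f''(x*)|)
        = exp(3n ln(3n/5) − 3n) · sqrt(2π · 3n / 5^2)
        = (3n/5)^(3n) e^(−3n) · sqrt(2π·3n) / 5
        = (sqrt(2π·3n) / 5) · (3n/(5e))^(3n).
This matches Γ(3n+1)/5^(3n+1) with Stirling applied to Γ.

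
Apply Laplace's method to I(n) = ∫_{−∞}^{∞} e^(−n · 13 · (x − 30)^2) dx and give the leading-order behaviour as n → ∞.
I(n) = sqrt(π/(13n))

Here φ(x) = 13 · (x − 30)^2 has its unique minimum at x* = 30 with φ(x*) = 0 and φ''(x*) = 26. Laplace's method gives
  I(n) ~ e^(−n φ(x*)) · sqrt(2π / (n · φ''(x*))) = sqrt(2π / (26n)) = sqrt(π/(13n)).
This is exact: substituting u = (x − 30)·sqrt(13n) gives I(n) = (1/sqrt(13n)) ∫_{−∞}^{∞} e^(−u^2) du = sqrt(π/(13n)).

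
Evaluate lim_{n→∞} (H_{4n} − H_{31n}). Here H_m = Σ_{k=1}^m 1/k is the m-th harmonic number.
lim = ln(4/31)

Euler-Maclaurin gives H_m = ln m + γ + 1/(2m) + O(1/m^2). The γ and O(1/m) terms cancel in the difference:
  H_{4n} − H_{31n} = ln(4n) − ln(31n) + O(1/n) = ln(4/31) + O(1/n).
Hence the limit is ln(4/31).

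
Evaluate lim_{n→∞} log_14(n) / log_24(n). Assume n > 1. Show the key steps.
lim = ln(24) / ln(14) = log_14(24)

Change of base: log_14(n) = ln n / ln 14 and log_24(n) = ln n / ln 24. The ratio is (ln n / ln 14) · (ln 24 / ln n) = ln 24 / ln 14, a constant independent of n. So the limit is ln 24 / ln 14 = log_14(24).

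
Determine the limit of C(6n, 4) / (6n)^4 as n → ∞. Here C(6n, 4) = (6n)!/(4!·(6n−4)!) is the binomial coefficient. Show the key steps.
lim = 1/4! = 1/24

With N = 6n → ∞: C(N, 4) / N^4 = [N(N−1)…(N−3)] / (4! · N^4) = (1/4!) · 1 · (1 − 1/(6n)) · (1 − 2/(6n)) · (1 − 3/(6n)). Each factor → 1 as N → ∞, so the limit is 1/4! = 1/24.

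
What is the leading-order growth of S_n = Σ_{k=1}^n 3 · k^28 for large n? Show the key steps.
S_n ~ 3 · n^29 / 29

By integral comparison (Euler-Maclaurin), Σ_{k=1}^n 3 · k^28 = 3 · ∫_0^n x^28 dx + O(n^28) = 3 · n^29/29 + O(n^28). (Equivalently, Faulhaber's formula gives the same leading term.)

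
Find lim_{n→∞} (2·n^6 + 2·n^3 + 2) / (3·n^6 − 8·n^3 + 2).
lim = 2/3

For large n the leading n^6 terms dominate both numerator and denominator. Dividing top and bottom by n^6, every other term tends to 0, leaving 2/3.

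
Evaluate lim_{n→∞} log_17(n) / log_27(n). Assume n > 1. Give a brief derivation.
lim = ln(27) / ln(17) = log_17(27)

Change of base: log_17(n) = ln n / ln 17 and log_27(n) = ln n / ln 27. The ratio is (ln n / ln 17) · (ln 27 / ln n) = ln 27 / ln 17, a constant independent of n. So the limit is ln 27 / ln 17 = log_17(27).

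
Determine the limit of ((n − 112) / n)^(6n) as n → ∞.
lim = e^(−672)

Rewrite as (1 − 112/n)^(6n). By the standard limit (1 + x/n)^n → e^x, we have (1 − 112/n)^n → e^(−112), and raising to the 6th power gives e^(−672).
More precisely, ln[(1 − 112/n)^(6n)] = 6n · ln(1 − 112/n) = 6n · (-112/n + O(1/n^2)) = -672 + O(1/n) → -672.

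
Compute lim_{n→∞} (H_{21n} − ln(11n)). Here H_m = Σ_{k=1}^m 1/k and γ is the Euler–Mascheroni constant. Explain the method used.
lim = ln(21/11) + γ

By Euler-Maclaurin, H_m = ln m + γ + O(1/m). So
  H_{21n} − ln(11n) = ln(21n) + γ − ln(11n) + O(1/n)
                       = ln(21/11) + γ + O(1/n).
Hence the limit is ln(21/11) + γ.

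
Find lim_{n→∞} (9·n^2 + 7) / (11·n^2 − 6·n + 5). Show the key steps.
lim = 9/11

For large n the leading n^2 terms dominate both numerator and denominator. Dividing top and bottom by n^2, every other term tends to 0, leaving 9/11.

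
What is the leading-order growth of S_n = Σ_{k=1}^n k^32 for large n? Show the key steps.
S_n ~ n^33 / 33

By integral comparison (Euler-Maclaurin), Σ_{k=1}^n k^32 = ∫_0^n x^32 dx + O(n^32) = n^33/33 + O(n^32). (Equivalently, Faulhaber's formula gives the same leading term.)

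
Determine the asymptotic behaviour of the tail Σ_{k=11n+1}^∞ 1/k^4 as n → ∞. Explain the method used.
Σ_{k>11n} 1/k^4 ~ 1/(3 · (11n)^3)

Compare to the integral: ∫_{11n}^∞ x^(−4) dx = [−x^(−3)/3]_{11n}^∞ = 1/((4−1)·(11n)^3). Euler-Maclaurin then gives
  Σ_{k>11n} 1/k^4 = ∫_{11n}^∞ dx/x^4 − 1/(2·(11n)^4) + O(1/(11n)^5).
(Equivalently this is ζ(4) − Σ_{k≤11n} 1/k^4.)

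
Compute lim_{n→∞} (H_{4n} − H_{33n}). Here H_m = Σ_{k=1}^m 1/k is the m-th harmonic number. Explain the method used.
lim = ln(4/33)

Euler-Maclaurin gives H_m = ln m + γ + 1/(2m) + O(1/m^2). The γ and O(1/m) terms cancel in the difference:
  H_{4n} − H_{33n} = ln(4n) − ln(33n) + O(1/n) = ln(4/33) + O(1/n).
Hence the limit is ln(4/33).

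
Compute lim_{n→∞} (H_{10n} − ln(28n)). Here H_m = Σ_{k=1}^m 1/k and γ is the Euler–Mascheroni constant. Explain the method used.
lim = ln(5/14) + γ

By Euler-Maclaurin, H_m = ln m + γ + O(1/m). So
  H_{10n} − ln(28n) = ln(10n) + γ − ln(28n) + O(1/n)
                       = ln(10/28) + γ + O(1/n).
Hence the limit is ln(10/28) + γ (= ln(5/14)).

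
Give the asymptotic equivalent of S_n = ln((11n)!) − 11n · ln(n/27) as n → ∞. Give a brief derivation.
S_n ~ 11n · (ln 297 − 1) + O(ln n)

Stirling: ln((11n)!) = 11n ln(11n) − 11n + O(ln n).
  S_n = 11n ln(11n) − 11n − 11n ln(n/27) + O(ln n)
      = 11n ln(11n) − 11n ln n + 11n ln 27 − 11n + O(ln n)
      = 11n ln 11 + 11n ln 27 − 11n + O(ln n)
      = 11n (ln 297 − 1) + O(ln n).
Numerically ln(297) − 1 ≈ 4.6937.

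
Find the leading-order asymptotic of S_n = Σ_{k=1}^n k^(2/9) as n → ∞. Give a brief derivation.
S_n ~ (9/11) · n^(11/9)

Integral comparison: Σ_{k=1}^n k^(2/9) = ∫_0^n x^(2/9) dx + O(n^(2/9)). The integral is n^(1 + 2/9) / (1 + 2/9) = n^((2+9)/9) / ((2+9)/9) = (9/11) · n^(11/9).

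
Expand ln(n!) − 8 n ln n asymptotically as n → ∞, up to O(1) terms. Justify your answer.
ln(n!) − 8 n ln n = −7 n ln n − n + (1/2) ln(2π n) + O(1/n)

Stirling: ln((n)!) = n ln(n) − n + (1/2) ln(2π·n) + O(1/n).
Here n ln(n) = n ln n.
Subtract 8n ln n: leading term is (1 − 8) n ln n = −7 n ln n. The next term is −n. Then the (1/2) ln(2π·n) correction.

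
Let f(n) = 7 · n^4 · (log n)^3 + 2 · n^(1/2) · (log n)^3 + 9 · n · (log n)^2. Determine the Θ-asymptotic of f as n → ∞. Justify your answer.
f(n) ∈ Θ(n^4 · (log n)^3)

Compare the terms by growth order. For large n, n^a · (log n)^b dominates n^a' · (log n)^b' iff a > a', or (a = a' and b > b'). Ranking the 3 terms shows the dominant one is 7 · n^4 · (log n)^3. Hence f(n) ∈ Θ(n^4 · (log n)^3).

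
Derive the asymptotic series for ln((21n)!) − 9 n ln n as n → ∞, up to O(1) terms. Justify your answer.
ln((21n)!) − 9 n ln n = 12 n ln n + 21(ln 21 − 1) n + (1/2) ln(2π·21n) + O(1/n)

Stirling: ln((21n)!) = 21n ln(21n) − 21n + (1/2) ln(2π·21n) + O(1/n).
Expand 21n ln(21n) = 21n (ln n + ln 21) = 21n ln n + 21n ln 21.
Subtract 9n ln n: leading term is (21 − 9) n ln n = 12 n ln n. The next term is 21n ln 21 − 21n = 21(ln 21 − 1) n. Then the (1/2) ln(2π·21n) correction.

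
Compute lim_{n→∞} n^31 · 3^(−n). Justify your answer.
lim = 0

Exponentials with base > 1 dominate every fixed polynomial: for any fixed c, n^c / 3^n → 0 as n → ∞ (e.g. by the ratio test, or by writing 3^n = e^(n ln 3) and noting e^(n ln 3) / n^c → ∞). Hence n^31 · 3^(−n) = n^31 / 3^n → 0.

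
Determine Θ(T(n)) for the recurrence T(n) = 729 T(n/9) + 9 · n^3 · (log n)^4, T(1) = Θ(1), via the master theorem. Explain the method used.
T(n) = Θ(n^3 · (log n)^5)

Here log_9 729 = 3 and f(n) = 9 · n^3 · (log n)^4 = Θ(n^(log_9 729) · (log n)^4). This is the extended Case 2 of the master theorem (f matches the critical exponent up to log factors), giving T(n) = Θ(n^(log_9 729) · (log n)^(4+1)) = Θ(n^3 · (log n)^5).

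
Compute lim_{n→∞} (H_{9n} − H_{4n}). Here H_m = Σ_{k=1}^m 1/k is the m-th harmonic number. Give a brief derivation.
lim = ln(9/4)

Euler-Maclaurin gives H_m = ln m + γ + 1/(2m) + O(1/m^2). The γ and O(1/m) terms cancel in the difference:
  H_{9n} − H_{4n} = ln(9n) − ln(4n) + O(1/n) = ln(9/4) + O(1/n).
Hence the limit is ln(9/4).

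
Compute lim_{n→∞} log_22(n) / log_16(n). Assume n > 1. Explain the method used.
lim = ln(16) / ln(22) = log_22(16)

Change of base: log_22(n) = ln n / ln 22 and log_16(n) = ln n / ln 16. The ratio is (ln n / ln 22) · (ln 16 / ln n) = ln 16 / ln 22, a constant independent of n. So the limit is ln 16 / ln 22 = log_22(16).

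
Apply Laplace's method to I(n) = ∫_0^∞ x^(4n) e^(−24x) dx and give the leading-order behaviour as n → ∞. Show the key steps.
I(n) ~ (sqrt(2π·4n) / 24) · (4n/(24e))^(4n)

Write the integrand as exp(4n ln x − 24x) and set f(x) = 4n ln x − 24x. Then f'(x) = 4n/x − 24 = 0 at x* = 4n/24, and f''(x*) = −4n/x*^2 = −24^2/(4n). Laplace's method (interior maximum) gives
  I(n) ~ e^(f(x*)) · sqrt(2π / |f''(x*)|)
        = exp(4n ln(4n/24) − 4n) · sqrt(2π · 4n / 24^2)
        = (4n/24)^(4n) e^(−4n) · sqrt(2π·4n) / 24
        = (sqrt(2π·4n) / 24) · (4n/(24e))^(4n).
This matches Γ(4n+1)/24^(4n+1) with Stirling applied to Γ.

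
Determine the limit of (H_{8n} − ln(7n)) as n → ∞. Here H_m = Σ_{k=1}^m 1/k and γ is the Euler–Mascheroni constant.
lim = ln(8/7) + γ

By Euler-Maclaurin, H_m = ln m + γ + O(1/m). So
  H_{8n} − ln(7n) = ln(8n) + γ − ln(7n) + O(1/n)
                       = ln(8/7) + γ + O(1/n).
Hence the limit is ln(8/7) + γ.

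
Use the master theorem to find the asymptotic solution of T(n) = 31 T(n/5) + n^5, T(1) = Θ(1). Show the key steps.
T(n) = Θ(n^5)

log_5 31 ≈ 2.134. f(n) = n^5 dominates n^(log_5 31) since 5 > 2.134, and the regularity condition a·f(n/b) = 31·(n/5)^5 = (31/3125)·n^5 ≤ c·f(n) holds with c = 31/3125 ≈ 0.00992 < 1. So this is Case 3: T(n) = Θ(f(n)) = Θ(n^5).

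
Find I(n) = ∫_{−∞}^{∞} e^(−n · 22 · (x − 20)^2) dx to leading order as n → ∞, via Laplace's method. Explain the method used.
I(n) = sqrt(π/(22n))

Here φ(x) = 22 · (x − 20)^2 has its unique minimum at x* = 20 with φ(x*) = 0 and φ''(x*) = 44. Laplace's method gives
  I(n) ~ e^(−n φ(x*)) · sqrt(2π / (n · φ''(x*))) = sqrt(2π / (44n)) = sqrt(π/(22n)).
This is exact: substituting u = (x − 20)·sqrt(22n) gives I(n) = (1/sqrt(22n)) ∫_{−∞}^{∞} e^(−u^2) du = sqrt(π/(22n)).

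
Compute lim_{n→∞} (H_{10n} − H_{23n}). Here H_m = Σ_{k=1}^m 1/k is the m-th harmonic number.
lim = ln(10/23)

Euler-Maclaurin gives H_m = ln m + γ + 1/(2m) + O(1/m^2). The γ and O(1/m) terms cancel in the difference:
  H_{10n} − H_{23n} = ln(10n) − ln(23n) + O(1/n) = ln(10/23) + O(1/n).
Hence the limit is ln(10/23).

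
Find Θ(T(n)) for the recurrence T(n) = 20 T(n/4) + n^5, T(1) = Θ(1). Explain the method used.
T(n) = Θ(n^5)

log_4 20 ≈ 2.161. f(n) = n^5 dominates n^(log_4 20) since 5 > 2.161, and the regularity condition a·f(n/b) = 20·(n/4)^5 = (20/1024)·n^5 ≤ c·f(n) holds with c = 20/1024 ≈ 0.0195 < 1. So this is Case 3: T(n) = Θ(f(n)) = Θ(n^5).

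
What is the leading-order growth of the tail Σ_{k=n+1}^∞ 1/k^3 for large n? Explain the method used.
Σ_{k>n} 1/k^3 ~ 1/(2 · n^2)

Compare to the integral: ∫_{n}^∞ x^(−3) dx = [−x^(−2)/2]_{n}^∞ = 1/((3−1)·n^2). Euler-Maclaurin then gives
  Σ_{k>n} 1/k^3 = ∫_{n}^∞ dx/x^3 − 1/(2·n^3) + O(1/n^4).
(Equivalently this is ζ(3) − Σ_{k≤n} 1/k^3.)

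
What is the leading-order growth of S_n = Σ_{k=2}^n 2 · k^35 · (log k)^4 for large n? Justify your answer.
S_n ~ n^36 · (log n)^4 / 18

By integral comparison, S_n = ∫_1^n 2 · x^35 · (log x)^4 dx + O(n^35 · (log n)^4). For the integral, the leading term of ∫_1^n x^35 (log x)^4 dx is n^36/36 · (log n)^4 (by repeated integration by parts; each step lowers the log-exponent and produces a relatively O(1/log n) correction). Hence S_n ~ n^36 · (log n)^4 / 18.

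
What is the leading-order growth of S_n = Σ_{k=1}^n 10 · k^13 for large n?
S_n ~ 5 · n^14 / 7

By integral comparison (Euler-Maclaurin), Σ_{k=1}^n 10 · k^13 = 10 · ∫_0^n x^13 dx + O(n^13) = 10 · n^14/14 = 5 · n^14 / 7 + O(n^13). (Equivalently, Faulhaber's formula gives the same leading term.)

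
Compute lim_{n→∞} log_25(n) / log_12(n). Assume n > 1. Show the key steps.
lim = ln(12) / ln(25) = log_25(12)

Change of base: log_25(n) = ln n / ln 25 and log_12(n) = ln n / ln 12. The ratio is (ln n / ln 25) · (ln 12 / ln n) = ln 12 / ln 25, a constant independent of n. So the limit is ln 12 / ln 25 = log_25(12).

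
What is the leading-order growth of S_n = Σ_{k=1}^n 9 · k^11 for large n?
S_n ~ 3 · n^12 / 4

By integral comparison (Euler-Maclaurin), Σ_{k=1}^n 9 · k^11 = 9 · ∫_0^n x^11 dx + O(n^11) = 9 · n^12/12 = 3 · n^12 / 4 + O(n^11). (Equivalently, Faulhaber's formula gives the same leading term.)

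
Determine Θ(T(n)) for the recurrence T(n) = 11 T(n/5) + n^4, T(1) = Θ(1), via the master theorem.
T(n) = Θ(n^4)

log_5 11 ≈ 1.490. f(n) = n^4 dominates n^(log_5 11) since 4 > 1.490, and the regularity condition a·f(n/b) = 11·(n/5)^4 = (11/625)·n^4 ≤ c·f(n) holds with c = 11/625 ≈ 0.0176 < 1. So this is Case 3: T(n) = Θ(f(n)) = Θ(n^4).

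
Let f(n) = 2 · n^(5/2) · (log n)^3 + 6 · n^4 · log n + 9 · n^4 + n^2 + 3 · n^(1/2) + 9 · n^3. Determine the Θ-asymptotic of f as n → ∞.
f(n) ∈ Θ(n^4 · log n)

Compare the terms by growth order. For large n, n^a · (log n)^b dominates n^a' · (log n)^b' iff a > a', or (a = a' and b > b'). Ranking the 6 terms shows the dominant one is 6 · n^4 · log n. Hence f(n) ∈ Θ(n^4 · log n).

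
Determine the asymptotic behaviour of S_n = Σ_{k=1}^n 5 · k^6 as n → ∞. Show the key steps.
S_n ~ 5 · n^7 / 7

By integral comparison (Euler-Maclaurin), Σ_{k=1}^n 5 · k^6 = 5 · ∫_0^n x^6 dx + O(n^6) = 5 · n^7/7 + O(n^6). (Equivalently, Faulhaber's formula gives the same leading term.)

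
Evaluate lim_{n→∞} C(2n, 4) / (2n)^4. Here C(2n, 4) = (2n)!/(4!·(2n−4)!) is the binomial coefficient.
lim = 1/4! = 1/24

With N = 2n → ∞: C(N, 4) / N^4 = [N(N−1)…(N−3)] / (4! · N^4) = (1/4!) · 1 · (1 − 1/(2n)) · (1 − 2/(2n)) · (1 − 3/(2n)). Each factor → 1 as N → ∞, so the limit is 1/4! = 1/24.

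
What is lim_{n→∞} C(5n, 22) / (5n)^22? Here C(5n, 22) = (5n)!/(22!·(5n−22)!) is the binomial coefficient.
lim = 1/22! = 1/1124000727777607680000

With N = 5n → ∞: C(N, 22) / N^22 = [N(N−1)…(N−21)] / (22! · N^22) = (1/22!) · 1 · (1 − 1/(5n)) · … · (1 − 21/(5n)). Each factor → 1 as N → ∞, so the limit is 1/22! = 1/1124000727777607680000.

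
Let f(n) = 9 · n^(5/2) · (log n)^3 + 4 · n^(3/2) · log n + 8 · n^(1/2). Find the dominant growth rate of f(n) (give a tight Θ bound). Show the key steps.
f(n) ∈ Θ(n^(5/2) · (log n)^3)

Compare the terms by growth order. For large n, n^a · (log n)^b dominates n^a' · (log n)^b' iff a > a', or (a = a' and b > b'). Ranking the 3 terms shows the dominant one is 9 · n^(5/2) · (log n)^3. Hence f(n) ∈ Θ(n^(5/2) · (log n)^3).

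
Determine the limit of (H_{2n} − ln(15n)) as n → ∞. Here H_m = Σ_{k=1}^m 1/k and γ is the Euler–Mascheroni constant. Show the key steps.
lim = ln(2/15) + γ

By Euler-Maclaurin, H_m = ln m + γ + O(1/m). So
  H_{2n} − ln(15n) = ln(2n) + γ − ln(15n) + O(1/n)
                       = ln(2/15) + γ + O(1/n).
Hence the limit is ln(2/15) + γ.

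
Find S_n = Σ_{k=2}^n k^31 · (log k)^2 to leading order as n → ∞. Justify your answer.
S_n ~ n^32 · (log n)^2 / 32

By integral comparison, S_n = ∫_1^n x^31 · (log x)^2 dx + O(n^31 · (log n)^2). For the integral, the leading term of ∫_1^n x^31 (log x)^2 dx is n^32/32 · (log n)^2 (by repeated integration by parts; each step lowers the log-exponent and produces a relatively O(1/log n) correction). Hence S_n ~ n^32 · (log n)^2 / 32.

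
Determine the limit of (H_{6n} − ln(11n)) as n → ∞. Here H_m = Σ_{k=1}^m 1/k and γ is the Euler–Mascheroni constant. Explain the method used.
lim = ln(6/11) + γ

By Euler-Maclaurin, H_m = ln m + γ + O(1/m). So
  H_{6n} − ln(11n) = ln(6n) + γ − ln(11n) + O(1/n)
                       = ln(6/11) + γ + O(1/n).
Hence the limit is ln(6/11) + γ.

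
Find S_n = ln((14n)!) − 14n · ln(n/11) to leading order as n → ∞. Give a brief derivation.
S_n ~ 14n · (ln 154 − 1) + O(ln n)

Stirling: ln((14n)!) = 14n ln(14n) − 14n + O(ln n).
  S_n = 14n ln(14n) − 14n − 14n ln(n/11) + O(ln n)
      = 14n ln(14n) − 14n ln n + 14n ln 11 − 14n + O(ln n)
      = 14n ln 14 + 14n ln 11 − 14n + O(ln n)
      = 14n (ln 154 − 1) + O(ln n).
Numerically ln(154) − 1 ≈ 4.0370.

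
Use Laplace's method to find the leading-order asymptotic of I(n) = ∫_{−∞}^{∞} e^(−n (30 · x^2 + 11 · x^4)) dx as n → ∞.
I(n) ~ sqrt(π/(30n))

φ(x) = 30 · x^2 + 11 · x^4 has its unique global minimum at x* = 0 (since φ'(x) = 60x + 44x^3 = 0 only at x = 0 for real x with both coefficients positive, and φ → ∞ as |x| → ∞). At x* = 0, φ(0) = 0 and φ''(0) = 60. Laplace's method then gives
  I(n) ~ sqrt(2π / (n · φ''(0))) · e^(−n φ(0)) = sqrt(2π / (60n)) = sqrt(π/(30n)).
The 11 · x^4 term contributes only at subleading order (an O(1/n) relative correction).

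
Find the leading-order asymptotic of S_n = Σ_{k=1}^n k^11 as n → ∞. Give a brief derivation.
S_n ~ n^12 / 12

By integral comparison (Euler-Maclaurin), Σ_{k=1}^n k^11 = ∫_0^n x^11 dx + O(n^11) = n^12/12 + O(n^11). (Equivalently, Faulhaber's formula gives the same leading term.)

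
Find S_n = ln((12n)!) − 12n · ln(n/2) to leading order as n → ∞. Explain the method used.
S_n ~ 12n · (ln 24 − 1) + O(ln n)

Stirling: ln((12n)!) = 12n ln(12n) − 12n + O(ln n).
  S_n = 12n ln(12n) − 12n − 12n ln(n/2) + O(ln n)
      = 12n ln(12n) − 12n ln n + 12n ln 2 − 12n + O(ln n)
      = 12n ln 12 + 12n ln 2 − 12n + O(ln n)
      = 12n (ln 24 − 1) + O(ln n).
Numerically ln(24) − 1 ≈ 2.1781.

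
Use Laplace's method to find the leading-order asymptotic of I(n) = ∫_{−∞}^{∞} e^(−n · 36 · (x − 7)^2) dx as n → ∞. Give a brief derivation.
I(n) = sqrt(π/(36n))

Here φ(x) = 36 · (x − 7)^2 has its unique minimum at x* = 7 with φ(x*) = 0 and φ''(x*) = 72. Laplace's method gives
  I(n) ~ e^(−n φ(x*)) · sqrt(2π / (n · φ''(x*))) = sqrt(2π / (72n)) = sqrt(π/(36n)).
This is exact: substituting u = (x − 7)·sqrt(36n) gives I(n) = (1/sqrt(36n)) ∫_{−∞}^{∞} e^(−u^2) du = sqrt(π/(36n)).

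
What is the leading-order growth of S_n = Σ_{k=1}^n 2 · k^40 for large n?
S_n ~ 2 · n^41 / 41

By integral comparison (Euler-Maclaurin), Σ_{k=1}^n 2 · k^40 = 2 · ∫_0^n x^40 dx + O(n^40) = 2 · n^41/41 + O(n^40). (Equivalently, Faulhaber's formula gives the same leading term.)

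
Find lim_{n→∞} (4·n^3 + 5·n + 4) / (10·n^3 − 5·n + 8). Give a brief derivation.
lim = 4/10 = 2/5

For large n the leading n^3 terms dominate both numerator and denominator. Dividing top and bottom by n^3, every other term tends to 0, leaving 4/10 = 2/5.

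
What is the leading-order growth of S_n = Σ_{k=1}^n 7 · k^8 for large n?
S_n ~ 7 · n^9 / 9

By integral comparison (Euler-Maclaurin), Σ_{k=1}^n 7 · k^8 = 7 · ∫_0^n x^8 dx + O(n^8) = 7 · n^9/9 + O(n^8). (Equivalently, Faulhaber's formula gives the same leading term.)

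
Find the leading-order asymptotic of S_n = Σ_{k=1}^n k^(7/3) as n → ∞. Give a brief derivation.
S_n ~ (3/10) · n^(10/3)

Integral comparison: Σ_{k=1}^n k^(7/3) = ∫_0^n x^(7/3) dx + O(n^(7/3)). The integral is n^(1 + 7/3) / (1 + 7/3) = n^((7+3)/3) / ((7+3)/3) = (3/10) · n^(10/3).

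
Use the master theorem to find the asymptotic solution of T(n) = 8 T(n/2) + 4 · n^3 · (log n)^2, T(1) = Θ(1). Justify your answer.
T(n) = Θ(n^3 · (log n)^3)

Here log_2 8 = 3 and f(n) = 4 · n^3 · (log n)^2 = Θ(n^(log_2 8) · (log n)^2). This is the extended Case 2 of the master theorem (f matches the critical exponent up to log factors), giving T(n) = Θ(n^(log_2 8) · (log n)^(2+1)) = Θ(n^3 · (log n)^3).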